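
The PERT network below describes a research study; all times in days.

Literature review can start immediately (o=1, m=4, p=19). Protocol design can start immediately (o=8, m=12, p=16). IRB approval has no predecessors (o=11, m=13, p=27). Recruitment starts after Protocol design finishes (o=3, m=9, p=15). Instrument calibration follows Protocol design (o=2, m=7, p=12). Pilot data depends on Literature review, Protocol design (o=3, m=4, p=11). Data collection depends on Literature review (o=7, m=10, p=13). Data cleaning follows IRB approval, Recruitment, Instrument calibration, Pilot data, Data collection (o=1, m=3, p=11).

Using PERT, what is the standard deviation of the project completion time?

2.92 days

te_Literature review = (1 + 4·4 + 19)/6 = 36/6 = 6; σ²_Literature review = ((19−1)/6)² = 9.000
te_Protocol design = (8 + 4·12 + 16)/6 = 72/6 = 12; σ²_Protocol design = ((16−8)/6)² = 1.778
te_IRB approval = (11 + 4·13 + 27)/6 = 90/6 = 15; σ²_IRB approval = ((27−11)/6)² = 7.111
te_Recruitment = (3 + 4·9 + 15)/6 = 54/6 = 9; σ²_Recruitment = ((15−3)/6)² = 4.000
te_Instrument calibration = (2 + 4·7 + 12)/6 = 42/6 = 7; σ²_Instrument calibration = ((12−2)/6)² = 2.778
te_Pilot data = (3 + 4·4 + 11)/6 = 30/6 = 5; σ²_Pilot data = ((11−3)/6)² = 1.778
te_Data collection = (7 + 4·10 + 13)/6 = 60/6 = 10; σ²_Data collection = ((13−7)/6)² = 1.000
te_Data cleaning = (1 + 4·3 + 11)/6 = 24/6 = 4; σ²_Data cleaning = ((11−1)/6)² = 2.778

Forward pass:
ES_Literature review = 0; EF_Literature review = 6
ES_Protocol design = 0; EF_Protocol design = 12
ES_IRB approval = 0; EF_IRB approval = 15
ES_Recruitment = 12; EF_Recruitment = 12+9 = 21
ES_Instrument calibration = 12; EF_Instrument calibration = 12+7 = 19
ES_Pilot data = max(EF_Literature review=6, EF_Protocol design=12) = 12; EF_Pilot data = 12+5 = 17
ES_Data collection = 6; EF_Data collection = 6+10 = 16
ES_Data cleaning = max(EF_IRB approval=15, EF_Recruitment=21, EF_Instrument calibration=19, EF_Pilot data=17, EF_Data collection=16) = 21; EF_Data cleaning = 21+4 = 25
Expected project duration μ = 25 days. Critical path: Protocol design → Recruitment → Data cleaning.

Variance along critical path = 1.778 + 4.000 + 2.778 = 8.556
σ = √8.556 = 2.925 days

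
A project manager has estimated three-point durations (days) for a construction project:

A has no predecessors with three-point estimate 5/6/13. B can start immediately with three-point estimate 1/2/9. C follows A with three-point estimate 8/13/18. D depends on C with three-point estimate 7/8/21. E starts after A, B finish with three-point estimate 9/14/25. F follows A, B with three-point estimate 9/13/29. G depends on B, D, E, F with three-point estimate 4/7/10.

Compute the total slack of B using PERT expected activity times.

te_A = (5 + 4·6 + 13)/6 = 42/6 = 7
te_B = (1 + 4·2 + 9)/6 = 18/6 = 3
te_C = (8 + 4·13 + 18)/6 = 78/6 = 13
te_D = (7 + 4·8 + 21)/6 = 60/6 = 10
te_E = (9 + 4·14 + 25)/6 = 90/6 = 15
te_F = (9 + 4·13 + 29)/6 = 90/6 = 15
te_G = (4 + 4·7 + 10)/6 = 42/6 = 7

Forward pass:
ES_A = 0; EF_A = 7
ES_B = 0; EF_B = 3
ES_C = 7; EF_C = 7+13 = 20
ES_D = 20; EF_D = 20+10 = 30
ES_E = max(EF_A=7, EF_B=3) = 7; EF_E = 7+15 = 22
ES_F = max(EF_A=7, EF_B=3) = 7; EF_F = 7+15 = 22
ES_G = max(EF_B=3, EF_D=30, EF_E=22, EF_F=22) = 30; EF_G = 30+7 = 37
Expected project duration μ = 37 days. Critical path: A → C → D → G.

Backward pass:
LF_G = 37; LS_G = 37−7 = 30
LF_F = LS_G = 30; LS_F = 30−15 = 15
LF_E = LS_G = 30; LS_E = 30−15 = 15
LF_D = LS_G = 30; LS_D = 30−10 = 20
LF_C = LS_D = 20; LS_C = 20−13 = 7
LF_B = min(LS_E=15, LS_F=15, LS_G=30) = 15; LS_B = 15−3 = 12
LF_A = min(LS_C=7, LS_E=15, LS_F=15) = 7; LS_A = 7−7 = 0
Slack_B = LS_B − ES_B = 12 − 0 = 12

12 days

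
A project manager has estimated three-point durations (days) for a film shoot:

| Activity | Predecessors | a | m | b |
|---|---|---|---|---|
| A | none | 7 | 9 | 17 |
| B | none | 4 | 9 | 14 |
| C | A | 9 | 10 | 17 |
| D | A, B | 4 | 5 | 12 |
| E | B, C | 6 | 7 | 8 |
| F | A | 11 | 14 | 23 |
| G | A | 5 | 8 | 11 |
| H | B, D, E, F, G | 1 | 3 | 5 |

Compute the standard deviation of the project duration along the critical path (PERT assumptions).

te_A = (7 + 4·9 + 17)/6 = 60/6 = 10; σ²_A = ((17−7)/6)² = 2.778
te_B = (4 + 4·9 + 14)/6 = 54/6 = 9; σ²_B = ((14−4)/6)² = 2.778
te_C = (9 + 4·10 + 17)/6 = 66/6 = 11; σ²_C = ((17−9)/6)² = 1.778
te_D = (4 + 4·5 + 12)/6 = 36/6 = 6; σ²_D = ((12−4)/6)² = 1.778
te_E = (6 + 4·7 + 8)/6 = 42/6 = 7; σ²_E = ((8−6)/6)² = 0.111
te_F = (11 + 4·14 + 23)/6 = 90/6 = 15; σ²_F = ((23−11)/6)² = 4.000
te_G = (5 + 4·8 + 11)/6 = 48/6 = 8; σ²_G = ((11−5)/6)² = 1.000
te_H = (1 + 4·3 + 5)/6 = 18/6 = 3; σ²_H = ((5−1)/6)² = 0.444

Forward pass:
ES_A = 0; EF_A = 10
ES_B = 0; EF_B = 9
ES_C = 10; EF_C = 10+11 = 21
ES_D = max(EF_A=10, EF_B=9) = 10; EF_D = 10+6 = 16
ES_E = max(EF_B=9, EF_C=21) = 21; EF_E = 21+7 = 28
ES_F = 10; EF_F = 10+15 = 25
ES_G = 10; EF_G = 10+8 = 18
ES_H = max(EF_B=9, EF_D=16, EF_E=28, EF_F=25, EF_G=18) = 28; EF_H = 28+3 = 31
Expected project duration μ = 31 days. Critical path: A → C → E → H.

Variance along critical path = 2.778 + 1.778 + 0.111 + 0.444 = 5.111
σ = √5.111 = 2.261 days

2.26 days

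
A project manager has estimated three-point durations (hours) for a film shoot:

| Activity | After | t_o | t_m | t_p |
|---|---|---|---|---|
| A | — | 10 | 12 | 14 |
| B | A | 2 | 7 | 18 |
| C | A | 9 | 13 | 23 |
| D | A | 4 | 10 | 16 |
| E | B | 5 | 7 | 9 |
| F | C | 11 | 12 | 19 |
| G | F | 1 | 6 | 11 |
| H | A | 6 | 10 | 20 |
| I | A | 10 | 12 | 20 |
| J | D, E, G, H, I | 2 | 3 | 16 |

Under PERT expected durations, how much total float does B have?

18 hours

te_A = (10 + 4·12 + 14)/6 = 72/6 = 12
te_B = (2 + 4·7 + 18)/6 = 48/6 = 8
te_C = (9 + 4·13 + 23)/6 = 84/6 = 14
te_D = (4 + 4·10 + 16)/6 = 60/6 = 10
te_E = (5 + 4·7 + 9)/6 = 42/6 = 7
te_F = (11 + 4·12 + 19)/6 = 78/6 = 13
te_G = (1 + 4·6 + 11)/6 = 36/6 = 6
te_H = (6 + 4·10 + 20)/6 = 66/6 = 11
te_I = (10 + 4·12 + 20)/6 = 78/6 = 13
te_J = (2 + 4·3 + 16)/6 = 30/6 = 5

Forward pass:
ES_A = 0; EF_A = 12
ES_B = 12; EF_B = 12+8 = 20
ES_C = 12; EF_C = 12+14 = 26
ES_D = 12; EF_D = 12+10 = 22
ES_E = 20; EF_E = 20+7 = 27
ES_F = 26; EF_F = 26+13 = 39
ES_G = 39; EF_G = 39+6 = 45
ES_H = 12; EF_H = 12+11 = 23
ES_I = 12; EF_I = 12+13 = 25
ES_J = max(EF_D=22, EF_E=27, EF_G=45, EF_H=23, EF_I=25) = 45; EF_J = 45+5 = 50
Expected project duration μ = 50 hours. Critical path: A → C → F → G → J.

Backward pass:
LF_J = 50; LS_J = 50−5 = 45
LF_I = LS_J = 45; LS_I = 45−13 = 32
LF_H = LS_J = 45; LS_H = 45−11 = 34
LF_G = LS_J = 45; LS_G = 45−6 = 39
LF_F = LS_G = 39; LS_F = 39−13 = 26
LF_E = LS_J = 45; LS_E = 45−7 = 38
LF_D = LS_J = 45; LS_D = 45−10 = 35
LF_C = LS_F = 26; LS_C = 26−14 = 12
LF_B = LS_E = 38; LS_B = 38−8 = 30
LF_A = min(LS_B=30, LS_C=12, LS_D=35, LS_H=34, LS_I=32) = 12; LS_A = 12−12 = 0
Slack_B = LS_B − ES_B = 30 − 12 = 18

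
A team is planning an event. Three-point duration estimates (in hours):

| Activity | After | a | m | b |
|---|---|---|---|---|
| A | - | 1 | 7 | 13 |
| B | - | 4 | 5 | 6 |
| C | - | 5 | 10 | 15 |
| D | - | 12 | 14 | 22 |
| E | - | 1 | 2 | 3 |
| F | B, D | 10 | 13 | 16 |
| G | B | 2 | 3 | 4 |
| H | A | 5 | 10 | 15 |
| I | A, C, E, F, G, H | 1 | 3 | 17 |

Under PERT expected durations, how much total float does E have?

26 hours

te_A = (1 + 4·7 + 13)/6 = 42/6 = 7
te_B = (4 + 4·5 + 6)/6 = 30/6 = 5
te_C = (5 + 4·10 + 15)/6 = 60/6 = 10
te_D = (12 + 4·14 + 22)/6 = 90/6 = 15
te_E = (1 + 4·2 + 3)/6 = 12/6 = 2
te_F = (10 + 4·13 + 16)/6 = 78/6 = 13
te_G = (2 + 4·3 + 4)/6 = 18/6 = 3
te_H = (5 + 4·10 + 15)/6 = 60/6 = 10
te_I = (1 + 4·3 + 17)/6 = 30/6 = 5

Forward pass:
ES_A = 0; EF_A = 7
ES_B = 0; EF_B = 5
ES_C = 0; EF_C = 10
ES_D = 0; EF_D = 15
ES_E = 0; EF_E = 2
ES_F = max(EF_B=5, EF_D=15) = 15; EF_F = 15+13 = 28
ES_G = 5; EF_G = 5+3 = 8
ES_H = 7; EF_H = 7+10 = 17
ES_I = max(EF_A=7, EF_C=10, EF_E=2, EF_F=28, EF_G=8, EF_H=17) = 28; EF_I = 28+5 = 33
Expected project duration μ = 33 hours. Critical path: D → F → I.

Backward pass:
LF_I = 33; LS_I = 33−5 = 28
LF_H = LS_I = 28; LS_H = 28−10 = 18
LF_G = LS_I = 28; LS_G = 28−3 = 25
LF_F = LS_I = 28; LS_F = 28−13 = 15
LF_E = LS_I = 28; LS_E = 28−2 = 26
LF_D = LS_F = 15; LS_D = 15−15 = 0
LF_C = LS_I = 28; LS_C = 28−10 = 18
LF_B = min(LS_F=15, LS_G=25) = 15; LS_B = 15−5 = 10
LF_A = min(LS_H=18, LS_I=28) = 18; LS_A = 18−7 = 11
Slack_E = LS_E − ES_E = 26 − 0 = 26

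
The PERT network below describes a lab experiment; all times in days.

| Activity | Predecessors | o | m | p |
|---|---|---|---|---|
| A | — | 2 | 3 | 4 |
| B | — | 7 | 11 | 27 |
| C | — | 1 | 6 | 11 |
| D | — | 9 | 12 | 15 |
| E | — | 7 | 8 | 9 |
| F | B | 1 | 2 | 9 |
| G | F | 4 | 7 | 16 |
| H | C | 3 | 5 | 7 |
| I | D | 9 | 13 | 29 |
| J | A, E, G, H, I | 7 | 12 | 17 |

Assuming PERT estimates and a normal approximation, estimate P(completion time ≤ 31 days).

te_A = (2 + 4·3 + 4)/6 = 18/6 = 3; σ²_A = ((4−2)/6)² = 0.111
te_B = (7 + 4·11 + 27)/6 = 78/6 = 13; σ²_B = ((27−7)/6)² = 11.111
te_C = (1 + 4·6 + 11)/6 = 36/6 = 6; σ²_C = ((11−1)/6)² = 2.778
te_D = (9 + 4·12 + 15)/6 = 72/6 = 12; σ²_D = ((15−9)/6)² = 1.000
te_E = (7 + 4·8 + 9)/6 = 48/6 = 8; σ²_E = ((9−7)/6)² = 0.111
te_F = (1 + 4·2 + 9)/6 = 18/6 = 3; σ²_F = ((9−1)/6)² = 1.778
te_G = (4 + 4·7 + 16)/6 = 48/6 = 8; σ²_G = ((16−4)/6)² = 4.000
te_H = (3 + 4·5 + 7)/6 = 30/6 = 5; σ²_H = ((7−3)/6)² = 0.444
te_I = (9 + 4·13 + 29)/6 = 90/6 = 15; σ²_I = ((29−9)/6)² = 11.111
te_J = (7 + 4·12 + 17)/6 = 72/6 = 12; σ²_J = ((17−7)/6)² = 2.778

Forward pass:
ES_A = 0; EF_A = 3
ES_B = 0; EF_B = 13
ES_C = 0; EF_C = 6
ES_D = 0; EF_D = 12
ES_E = 0; EF_E = 8
ES_F = 13; EF_F = 13+3 = 16
ES_G = 16; EF_G = 16+8 = 24
ES_H = 6; EF_H = 6+5 = 11
ES_I = 12; EF_I = 12+15 = 27
ES_J = max(EF_A=3, EF_E=8, EF_G=24, EF_H=11, EF_I=27) = 27; EF_J = 27+12 = 39
Expected project duration μ = 39 days. Critical path: D → I → J.

Variance along critical path = 1.000 + 11.111 + 2.778 = 14.889; σ = √14.889 = 3.859 days.
Z = (31 − 39) / 3.859 = -2.073
P(T ≤ 31) = Φ(-2.073) ≈ 0.019

0.019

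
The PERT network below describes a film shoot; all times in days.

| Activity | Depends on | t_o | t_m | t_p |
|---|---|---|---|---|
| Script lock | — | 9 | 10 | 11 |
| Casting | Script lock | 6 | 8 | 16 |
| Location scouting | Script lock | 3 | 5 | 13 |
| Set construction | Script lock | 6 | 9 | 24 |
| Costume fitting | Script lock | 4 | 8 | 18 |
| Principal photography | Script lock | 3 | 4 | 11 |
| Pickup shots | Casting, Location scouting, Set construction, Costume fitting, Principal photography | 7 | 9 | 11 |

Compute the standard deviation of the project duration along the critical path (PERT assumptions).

te_Script lock = (9 + 4·10 + 11)/6 = 60/6 = 10; σ²_Script lock = ((11−9)/6)² = 0.111
te_Casting = (6 + 4·8 + 16)/6 = 54/6 = 9; σ²_Casting = ((16−6)/6)² = 2.778
te_Location scouting = (3 + 4·5 + 13)/6 = 36/6 = 6; σ²_Location scouting = ((13−3)/6)² = 2.778
te_Set construction = (6 + 4·9 + 24)/6 = 66/6 = 11; σ²_Set construction = ((24−6)/6)² = 9.000
te_Costume fitting = (4 + 4·8 + 18)/6 = 54/6 = 9; σ²_Costume fitting = ((18−4)/6)² = 5.444
te_Principal photography = (3 + 4·4 + 11)/6 = 30/6 = 5; σ²_Principal photography = ((11−3)/6)² = 1.778
te_Pickup shots = (7 + 4·9 + 11)/6 = 54/6 = 9; σ²_Pickup shots = ((11−7)/6)² = 0.444

Forward pass:
ES_Script lock = 0; EF_Script lock = 10
ES_Casting = 10; EF_Casting = 10+9 = 19
ES_Location scouting = 10; EF_Location scouting = 10+6 = 16
ES_Set construction = 10; EF_Set construction = 10+11 = 21
ES_Costume fitting = 10; EF_Costume fitting = 10+9 = 19
ES_Principal photography = 10; EF_Principal photography = 10+5 = 15
ES_Pickup shots = max(EF_Casting=19, EF_Location scouting=16, EF_Set construction=21, EF_Costume fitting=19, EF_Principal photography=15) = 21; EF_Pickup shots = 21+9 = 30
Expected project duration μ = 30 days. Critical path: Script lock → Set construction → Pickup shots.

Variance along critical path = 0.111 + 9.000 + 0.444 = 9.556
σ = √9.556 = 3.091 days

3.09 days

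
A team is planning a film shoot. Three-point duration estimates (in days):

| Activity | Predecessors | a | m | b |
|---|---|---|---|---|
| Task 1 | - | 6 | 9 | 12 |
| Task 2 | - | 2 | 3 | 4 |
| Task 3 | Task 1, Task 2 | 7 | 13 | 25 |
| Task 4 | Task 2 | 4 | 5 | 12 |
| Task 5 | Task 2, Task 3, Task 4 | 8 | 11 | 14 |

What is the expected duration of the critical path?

te_Task 1 = (6 + 4·9 + 12)/6 = 54/6 = 9
te_Task 2 = (2 + 4·3 + 4)/6 = 18/6 = 3
te_Task 3 = (7 + 4·13 + 25)/6 = 84/6 = 14
te_Task 4 = (4 + 4·5 + 12)/6 = 36/6 = 6
te_Task 5 = (8 + 4·11 + 14)/6 = 66/6 = 11

Forward pass:
ES_Task 1 = 0; EF_Task 1 = 9
ES_Task 2 = 0; EF_Task 2 = 3
ES_Task 3 = max(EF_Task 1=9, EF_Task 2=3) = 9; EF_Task 3 = 9+14 = 23
ES_Task 4 = 3; EF_Task 4 = 3+6 = 9
ES_Task 5 = max(EF_Task 2=3, EF_Task 3=23, EF_Task 4=9) = 23; EF_Task 5 = 23+11 = 34
Expected project duration μ = 34 days. Critical path: Task 1 → Task 3 → Task 5.

34 days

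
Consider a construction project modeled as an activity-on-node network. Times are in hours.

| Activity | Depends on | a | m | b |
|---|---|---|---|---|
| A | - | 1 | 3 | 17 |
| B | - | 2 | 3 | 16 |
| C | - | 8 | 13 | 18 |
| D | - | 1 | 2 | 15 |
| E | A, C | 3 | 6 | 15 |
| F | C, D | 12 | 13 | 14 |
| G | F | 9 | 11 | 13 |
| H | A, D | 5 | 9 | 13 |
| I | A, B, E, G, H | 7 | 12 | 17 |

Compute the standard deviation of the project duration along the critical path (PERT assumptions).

te_A = (1 + 4·3 + 17)/6 = 30/6 = 5; σ²_A = ((17−1)/6)² = 7.111
te_B = (2 + 4·3 + 16)/6 = 30/6 = 5; σ²_B = ((16−2)/6)² = 5.444
te_C = (8 + 4·13 + 18)/6 = 78/6 = 13; σ²_C = ((18−8)/6)² = 2.778
te_D = (1 + 4·2 + 15)/6 = 24/6 = 4; σ²_D = ((15−1)/6)² = 5.444
te_E = (3 + 4·6 + 15)/6 = 42/6 = 7; σ²_E = ((15−3)/6)² = 4.000
te_F = (12 + 4·13 + 14)/6 = 78/6 = 13; σ²_F = ((14−12)/6)² = 0.111
te_G = (9 + 4·11 + 13)/6 = 66/6 = 11; σ²_G = ((13−9)/6)² = 0.444
te_H = (5 + 4·9 + 13)/6 = 54/6 = 9; σ²_H = ((13−5)/6)² = 1.778
te_I = (7 + 4·12 + 17)/6 = 72/6 = 12; σ²_I = ((17−7)/6)² = 2.778

Forward pass:
ES_A = 0; EF_A = 5
ES_B = 0; EF_B = 5
ES_C = 0; EF_C = 13
ES_D = 0; EF_D = 4
ES_E = max(EF_A=5, EF_C=13) = 13; EF_E = 13+7 = 20
ES_F = max(EF_C=13, EF_D=4) = 13; EF_F = 13+13 = 26
ES_G = 26; EF_G = 26+11 = 37
ES_H = max(EF_A=5, EF_D=4) = 5; EF_H = 5+9 = 14
ES_I = max(EF_A=5, EF_B=5, EF_E=20, EF_G=37, EF_H=14) = 37; EF_I = 37+12 = 49
Expected project duration μ = 49 hours. Critical path: C → F → G → I.

Variance along critical path = 2.778 + 0.111 + 0.444 + 2.778 = 6.111
σ = √6.111 = 2.472 hours

2.47 hours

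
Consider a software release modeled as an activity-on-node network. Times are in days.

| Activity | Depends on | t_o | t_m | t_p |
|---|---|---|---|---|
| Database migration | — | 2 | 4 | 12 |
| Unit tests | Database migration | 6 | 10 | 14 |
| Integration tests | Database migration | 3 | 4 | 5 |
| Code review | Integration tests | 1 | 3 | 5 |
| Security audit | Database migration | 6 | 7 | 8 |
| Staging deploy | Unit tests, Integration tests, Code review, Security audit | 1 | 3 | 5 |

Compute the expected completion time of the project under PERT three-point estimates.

te_Database migration = (2 + 4·4 + 12)/6 = 30/6 = 5
te_Unit tests = (6 + 4·10 + 14)/6 = 60/6 = 10
te_Integration tests = (3 + 4·4 + 5)/6 = 24/6 = 4
te_Code review = (1 + 4·3 + 5)/6 = 18/6 = 3
te_Security audit = (6 + 4·7 + 8)/6 = 42/6 = 7
te_Staging deploy = (1 + 4·3 + 5)/6 = 18/6 = 3

Forward pass:
ES_Database migration = 0; EF_Database migration = 5
ES_Unit tests = 5; EF_Unit tests = 5+10 = 15
ES_Integration tests = 5; EF_Integration tests = 5+4 = 9
ES_Code review = 9; EF_Code review = 9+3 = 12
ES_Security audit = 5; EF_Security audit = 5+7 = 12
ES_Staging deploy = max(EF_Unit tests=15, EF_Integration tests=9, EF_Code review=12, EF_Security audit=12) = 15; EF_Staging deploy = 15+3 = 18
Expected project duration μ = 18 days. Critical path: Database migration → Unit tests → Staging deploy.

18 days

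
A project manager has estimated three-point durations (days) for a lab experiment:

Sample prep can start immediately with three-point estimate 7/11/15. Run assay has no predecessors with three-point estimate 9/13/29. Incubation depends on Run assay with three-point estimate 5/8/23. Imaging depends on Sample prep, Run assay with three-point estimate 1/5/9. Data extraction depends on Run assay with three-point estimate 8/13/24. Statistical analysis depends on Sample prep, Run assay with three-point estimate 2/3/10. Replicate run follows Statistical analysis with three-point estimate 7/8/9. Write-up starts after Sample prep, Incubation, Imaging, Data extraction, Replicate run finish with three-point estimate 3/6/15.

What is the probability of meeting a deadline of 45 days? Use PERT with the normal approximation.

0.972

te_Sample prep = (7 + 4·11 + 15)/6 = 66/6 = 11; σ²_Sample prep = ((15−7)/6)² = 1.778
te_Run assay = (9 + 4·13 + 29)/6 = 90/6 = 15; σ²_Run assay = ((29−9)/6)² = 11.111
te_Incubation = (5 + 4·8 + 23)/6 = 60/6 = 10; σ²_Incubation = ((23−5)/6)² = 9.000
te_Imaging = (1 + 4·5 + 9)/6 = 30/6 = 5; σ²_Imaging = ((9−1)/6)² = 1.778
te_Data extraction = (8 + 4·13 + 24)/6 = 84/6 = 14; σ²_Data extraction = ((24−8)/6)² = 7.111
te_Statistical analysis = (2 + 4·3 + 10)/6 = 24/6 = 4; σ²_Statistical analysis = ((10−2)/6)² = 1.778
te_Replicate run = (7 + 4·8 + 9)/6 = 48/6 = 8; σ²_Replicate run = ((9−7)/6)² = 0.111
te_Write-up = (3 + 4·6 + 15)/6 = 42/6 = 7; σ²_Write-up = ((15−3)/6)² = 4.000

Forward pass:
ES_Sample prep = 0; EF_Sample prep = 11
ES_Run assay = 0; EF_Run assay = 15
ES_Incubation = 15; EF_Incubation = 15+10 = 25
ES_Imaging = max(EF_Sample prep=11, EF_Run assay=15) = 15; EF_Imaging = 15+5 = 20
ES_Data extraction = 15; EF_Data extraction = 15+14 = 29
ES_Statistical analysis = max(EF_Sample prep=11, EF_Run assay=15) = 15; EF_Statistical analysis = 15+4 = 19
ES_Replicate run = 19; EF_Replicate run = 19+8 = 27
ES_Write-up = max(EF_Sample prep=11, EF_Incubation=25, EF_Imaging=20, EF_Data extraction=29, EF_Replicate run=27) = 29; EF_Write-up = 29+7 = 36
Expected project duration μ = 36 days. Critical path: Run assay → Data extraction → Write-up.

Variance along critical path = 11.111 + 7.111 + 4.000 = 22.222; σ = √22.222 = 4.714 days.
Z = (45 − 36) / 4.714 = 1.909
P(T ≤ 45) = Φ(1.909) ≈ 0.972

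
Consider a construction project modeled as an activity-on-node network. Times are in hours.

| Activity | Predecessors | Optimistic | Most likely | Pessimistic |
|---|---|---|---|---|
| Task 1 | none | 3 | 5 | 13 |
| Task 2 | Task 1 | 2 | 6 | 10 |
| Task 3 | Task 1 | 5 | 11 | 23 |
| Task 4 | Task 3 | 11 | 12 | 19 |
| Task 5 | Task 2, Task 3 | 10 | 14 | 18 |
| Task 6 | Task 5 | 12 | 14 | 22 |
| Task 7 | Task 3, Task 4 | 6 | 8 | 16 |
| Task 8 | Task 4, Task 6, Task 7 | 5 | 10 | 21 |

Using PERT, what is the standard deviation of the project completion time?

4.84 hours

te_Task 1 = (3 + 4·5 + 13)/6 = 36/6 = 6; σ²_Task 1 = ((13−3)/6)² = 2.778
te_Task 2 = (2 + 4·6 + 10)/6 = 36/6 = 6; σ²_Task 2 = ((10−2)/6)² = 1.778
te_Task 3 = (5 + 4·11 + 23)/6 = 72/6 = 12; σ²_Task 3 = ((23−5)/6)² = 9.000
te_Task 4 = (11 + 4·12 + 19)/6 = 78/6 = 13; σ²_Task 4 = ((19−11)/6)² = 1.778
te_Task 5 = (10 + 4·14 + 18)/6 = 84/6 = 14; σ²_Task 5 = ((18−10)/6)² = 1.778
te_Task 6 = (12 + 4·14 + 22)/6 = 90/6 = 15; σ²_Task 6 = ((22−12)/6)² = 2.778
te_Task 7 = (6 + 4·8 + 16)/6 = 54/6 = 9; σ²_Task 7 = ((16−6)/6)² = 2.778
te_Task 8 = (5 + 4·10 + 21)/6 = 66/6 = 11; σ²_Task 8 = ((21−5)/6)² = 7.111

Forward pass:
ES_Task 1 = 0; EF_Task 1 = 6
ES_Task 2 = 6; EF_Task 2 = 6+6 = 12
ES_Task 3 = 6; EF_Task 3 = 6+12 = 18
ES_Task 4 = 18; EF_Task 4 = 18+13 = 31
ES_Task 5 = max(EF_Task 2=12, EF_Task 3=18) = 18; EF_Task 5 = 18+14 = 32
ES_Task 6 = 32; EF_Task 6 = 32+15 = 47
ES_Task 7 = max(EF_Task 3=18, EF_Task 4=31) = 31; EF_Task 7 = 31+9 = 40
ES_Task 8 = max(EF_Task 4=31, EF_Task 6=47, EF_Task 7=40) = 47; EF_Task 8 = 47+11 = 58
Expected project duration μ = 58 hours. Critical path: Task 1 → Task 3 → Task 5 → Task 6 → Task 8.

Variance along critical path = 2.778 + 9.000 + 1.778 + 2.778 + 7.111 = 23.444
σ = √23.444 = 4.842 hours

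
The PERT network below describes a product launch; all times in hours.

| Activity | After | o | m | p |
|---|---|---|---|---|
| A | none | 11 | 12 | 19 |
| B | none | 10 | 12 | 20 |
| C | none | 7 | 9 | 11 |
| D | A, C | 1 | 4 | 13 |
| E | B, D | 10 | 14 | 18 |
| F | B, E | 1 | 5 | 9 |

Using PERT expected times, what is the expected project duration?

te_A = (11 + 4·12 + 19)/6 = 78/6 = 13
te_B = (10 + 4·12 + 20)/6 = 78/6 = 13
te_C = (7 + 4·9 + 11)/6 = 54/6 = 9
te_D = (1 + 4·4 + 13)/6 = 30/6 = 5
te_E = (10 + 4·14 + 18)/6 = 84/6 = 14
te_F = (1 + 4·5 + 9)/6 = 30/6 = 5

Forward pass:
ES_A = 0; EF_A = 13
ES_B = 0; EF_B = 13
ES_C = 0; EF_C = 9
ES_D = max(EF_A=13, EF_C=9) = 13; EF_D = 13+5 = 18
ES_E = max(EF_B=13, EF_D=18) = 18; EF_E = 18+14 = 32
ES_F = max(EF_B=13, EF_E=32) = 32; EF_F = 32+5 = 37
Expected project duration μ = 37 hours. Critical path: A → D → E → F.

37 hours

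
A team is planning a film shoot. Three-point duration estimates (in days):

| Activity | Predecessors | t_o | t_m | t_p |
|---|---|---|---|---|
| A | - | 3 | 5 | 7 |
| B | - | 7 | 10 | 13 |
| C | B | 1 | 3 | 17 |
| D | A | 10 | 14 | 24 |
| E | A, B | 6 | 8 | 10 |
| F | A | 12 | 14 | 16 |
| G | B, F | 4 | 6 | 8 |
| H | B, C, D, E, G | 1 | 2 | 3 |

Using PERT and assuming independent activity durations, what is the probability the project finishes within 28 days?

0.797

te_A = (3 + 4·5 + 7)/6 = 30/6 = 5; σ²_A = ((7−3)/6)² = 0.444
te_B = (7 + 4·10 + 13)/6 = 60/6 = 10; σ²_B = ((13−7)/6)² = 1.000
te_C = (1 + 4·3 + 17)/6 = 30/6 = 5; σ²_C = ((17−1)/6)² = 7.111
te_D = (10 + 4·14 + 24)/6 = 90/6 = 15; σ²_D = ((24−10)/6)² = 5.444
te_E = (6 + 4·8 + 10)/6 = 48/6 = 8; σ²_E = ((10−6)/6)² = 0.444
te_F = (12 + 4·14 + 16)/6 = 84/6 = 14; σ²_F = ((16−12)/6)² = 0.444
te_G = (4 + 4·6 + 8)/6 = 36/6 = 6; σ²_G = ((8−4)/6)² = 0.444
te_H = (1 + 4·2 + 3)/6 = 12/6 = 2; σ²_H = ((3−1)/6)² = 0.111

Forward pass:
ES_A = 0; EF_A = 5
ES_B = 0; EF_B = 10
ES_C = 10; EF_C = 10+5 = 15
ES_D = 5; EF_D = 5+15 = 20
ES_E = max(EF_A=5, EF_B=10) = 10; EF_E = 10+8 = 18
ES_F = 5; EF_F = 5+14 = 19
ES_G = max(EF_B=10, EF_F=19) = 19; EF_G = 19+6 = 25
ES_H = max(EF_B=10, EF_C=15, EF_D=20, EF_E=18, EF_G=25) = 25; EF_H = 25+2 = 27
Expected project duration μ = 27 days. Critical path: A → F → G → H.

Variance along critical path = 0.444 + 0.444 + 0.444 + 0.111 = 1.444; σ = √1.444 = 1.202 days.
Z = (28 − 27) / 1.202 = 0.832
P(T ≤ 28) = Φ(0.832) ≈ 0.797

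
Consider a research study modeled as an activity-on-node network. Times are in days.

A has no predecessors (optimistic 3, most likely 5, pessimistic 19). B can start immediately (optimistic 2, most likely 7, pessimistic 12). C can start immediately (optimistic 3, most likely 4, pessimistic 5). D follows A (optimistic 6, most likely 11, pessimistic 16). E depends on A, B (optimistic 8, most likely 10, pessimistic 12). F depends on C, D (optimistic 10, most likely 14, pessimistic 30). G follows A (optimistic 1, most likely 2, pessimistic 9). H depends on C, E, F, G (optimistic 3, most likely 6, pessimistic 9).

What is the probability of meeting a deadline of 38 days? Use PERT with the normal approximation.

te_A = (3 + 4·5 + 19)/6 = 42/6 = 7; σ²_A = ((19−3)/6)² = 7.111
te_B = (2 + 4·7 + 12)/6 = 42/6 = 7; σ²_B = ((12−2)/6)² = 2.778
te_C = (3 + 4·4 + 5)/6 = 24/6 = 4; σ²_C = ((5−3)/6)² = 0.111
te_D = (6 + 4·11 + 16)/6 = 66/6 = 11; σ²_D = ((16−6)/6)² = 2.778
te_E = (8 + 4·10 + 12)/6 = 60/6 = 10; σ²_E = ((12−8)/6)² = 0.444
te_F = (10 + 4·14 + 30)/6 = 96/6 = 16; σ²_F = ((30−10)/6)² = 11.111
te_G = (1 + 4·2 + 9)/6 = 18/6 = 3; σ²_G = ((9−1)/6)² = 1.778
te_H = (3 + 4·6 + 9)/6 = 36/6 = 6; σ²_H = ((9−3)/6)² = 1.000

Forward pass:
ES_A = 0; EF_A = 7
ES_B = 0; EF_B = 7
ES_C = 0; EF_C = 4
ES_D = 7; EF_D = 7+11 = 18
ES_E = max(EF_A=7, EF_B=7) = 7; EF_E = 7+10 = 17
ES_F = max(EF_C=4, EF_D=18) = 18; EF_F = 18+16 = 34
ES_G = 7; EF_G = 7+3 = 10
ES_H = max(EF_C=4, EF_E=17, EF_F=34, EF_G=10) = 34; EF_H = 34+6 = 40
Expected project duration μ = 40 days. Critical path: A → D → F → H.

Variance along critical path = 7.111 + 2.778 + 11.111 + 1.000 = 22.000; σ = √22.000 = 4.690 days.
Z = (38 − 40) / 4.690 = -0.426
P(T ≤ 38) = Φ(-0.426) ≈ 0.335

0.335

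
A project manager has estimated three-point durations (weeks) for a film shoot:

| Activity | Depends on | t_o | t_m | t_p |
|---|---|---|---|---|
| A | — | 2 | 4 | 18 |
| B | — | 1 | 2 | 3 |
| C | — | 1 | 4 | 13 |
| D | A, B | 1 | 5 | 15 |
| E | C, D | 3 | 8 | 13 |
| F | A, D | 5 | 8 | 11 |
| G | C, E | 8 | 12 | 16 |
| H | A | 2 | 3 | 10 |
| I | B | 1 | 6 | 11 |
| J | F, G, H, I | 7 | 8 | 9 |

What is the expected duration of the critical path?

te_A = (2 + 4·4 + 18)/6 = 36/6 = 6
te_B = (1 + 4·2 + 3)/6 = 12/6 = 2
te_C = (1 + 4·4 + 13)/6 = 30/6 = 5
te_D = (1 + 4·5 + 15)/6 = 36/6 = 6
te_E = (3 + 4·8 + 13)/6 = 48/6 = 8
te_F = (5 + 4·8 + 11)/6 = 48/6 = 8
te_G = (8 + 4·12 + 16)/6 = 72/6 = 12
te_H = (2 + 4·3 + 10)/6 = 24/6 = 4
te_I = (1 + 4·6 + 11)/6 = 36/6 = 6
te_J = (7 + 4·8 + 9)/6 = 48/6 = 8

Forward pass:
ES_A = 0; EF_A = 6
ES_B = 0; EF_B = 2
ES_C = 0; EF_C = 5
ES_D = max(EF_A=6, EF_B=2) = 6; EF_D = 6+6 = 12
ES_E = max(EF_C=5, EF_D=12) = 12; EF_E = 12+8 = 20
ES_F = max(EF_A=6, EF_D=12) = 12; EF_F = 12+8 = 20
ES_G = max(EF_C=5, EF_E=20) = 20; EF_G = 20+12 = 32
ES_H = 6; EF_H = 6+4 = 10
ES_I = 2; EF_I = 2+6 = 8
ES_J = max(EF_F=20, EF_G=32, EF_H=10, EF_I=8) = 32; EF_J = 32+8 = 40
Expected project duration μ = 40 weeks. Critical path: A → D → E → G → J.

40 weeks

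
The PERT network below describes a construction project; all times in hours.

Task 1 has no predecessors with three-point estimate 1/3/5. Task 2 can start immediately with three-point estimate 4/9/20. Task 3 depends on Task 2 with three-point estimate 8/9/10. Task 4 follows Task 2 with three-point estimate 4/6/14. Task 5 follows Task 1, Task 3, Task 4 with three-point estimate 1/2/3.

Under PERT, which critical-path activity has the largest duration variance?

te_Task 1 = (1 + 4·3 + 5)/6 = 18/6 = 3; σ²_Task 1 = ((5−1)/6)² = 0.444
te_Task 2 = (4 + 4·9 + 20)/6 = 60/6 = 10; σ²_Task 2 = ((20−4)/6)² = 7.111
te_Task 3 = (8 + 4·9 + 10)/6 = 54/6 = 9; σ²_Task 3 = ((10−8)/6)² = 0.111
te_Task 4 = (4 + 4·6 + 14)/6 = 42/6 = 7; σ²_Task 4 = ((14−4)/6)² = 2.778
te_Task 5 = (1 + 4·2 + 3)/6 = 12/6 = 2; σ²_Task 5 = ((3−1)/6)² = 0.111

Forward pass:
ES_Task 1 = 0; EF_Task 1 = 3
ES_Task 2 = 0; EF_Task 2 = 10
ES_Task 3 = 10; EF_Task 3 = 10+9 = 19
ES_Task 4 = 10; EF_Task 4 = 10+7 = 17
ES_Task 5 = max(EF_Task 1=3, EF_Task 3=19, EF_Task 4=17) = 19; EF_Task 5 = 19+2 = 21
Expected project duration μ = 21 hours. Critical path: Task 2 → Task 3 → Task 5.

Variances on critical path: σ²_Task 2=7.111, σ²_Task 3=0.111, σ²_Task 5=0.111.
Largest is σ²_Task 2 = 7.111.

Task 2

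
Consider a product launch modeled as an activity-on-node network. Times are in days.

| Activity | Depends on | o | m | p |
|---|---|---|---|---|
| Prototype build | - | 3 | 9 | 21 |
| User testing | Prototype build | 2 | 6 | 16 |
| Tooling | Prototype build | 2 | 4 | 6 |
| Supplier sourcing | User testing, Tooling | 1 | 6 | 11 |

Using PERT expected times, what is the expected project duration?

23 days

te_Prototype build = (3 + 4·9 + 21)/6 = 60/6 = 10
te_User testing = (2 + 4·6 + 16)/6 = 42/6 = 7
te_Tooling = (2 + 4·4 + 6)/6 = 24/6 = 4
te_Supplier sourcing = (1 + 4·6 + 11)/6 = 36/6 = 6

Forward pass:
ES_Prototype build = 0; EF_Prototype build = 10
ES_User testing = 10; EF_User testing = 10+7 = 17
ES_Tooling = 10; EF_Tooling = 10+4 = 14
ES_Supplier sourcing = max(EF_User testing=17, EF_Tooling=14) = 17; EF_Supplier sourcing = 17+6 = 23
Expected project duration μ = 23 days. Critical path: Prototype build → User testing → Supplier sourcing.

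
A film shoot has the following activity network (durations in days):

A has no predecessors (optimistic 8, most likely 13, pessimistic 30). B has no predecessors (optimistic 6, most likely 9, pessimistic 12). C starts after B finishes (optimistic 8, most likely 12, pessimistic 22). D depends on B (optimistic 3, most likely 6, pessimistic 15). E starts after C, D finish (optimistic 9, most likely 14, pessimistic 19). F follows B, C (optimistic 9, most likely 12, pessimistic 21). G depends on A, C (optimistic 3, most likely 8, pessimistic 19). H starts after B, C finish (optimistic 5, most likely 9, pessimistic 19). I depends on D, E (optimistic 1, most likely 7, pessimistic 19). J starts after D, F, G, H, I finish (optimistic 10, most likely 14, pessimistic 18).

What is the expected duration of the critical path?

58 days

te_A = (8 + 4·13 + 30)/6 = 90/6 = 15
te_B = (6 + 4·9 + 12)/6 = 54/6 = 9
te_C = (8 + 4·12 + 22)/6 = 78/6 = 13
te_D = (3 + 4·6 + 15)/6 = 42/6 = 7
te_E = (9 + 4·14 + 19)/6 = 84/6 = 14
te_F = (9 + 4·12 + 21)/6 = 78/6 = 13
te_G = (3 + 4·8 + 19)/6 = 54/6 = 9
te_H = (5 + 4·9 + 19)/6 = 60/6 = 10
te_I = (1 + 4·7 + 19)/6 = 48/6 = 8
te_J = (10 + 4·14 + 18)/6 = 84/6 = 14

Forward pass:
ES_A = 0; EF_A = 15
ES_B = 0; EF_B = 9
ES_C = 9; EF_C = 9+13 = 22
ES_D = 9; EF_D = 9+7 = 16
ES_E = max(EF_C=22, EF_D=16) = 22; EF_E = 22+14 = 36
ES_F = max(EF_B=9, EF_C=22) = 22; EF_F = 22+13 = 35
ES_G = max(EF_A=15, EF_C=22) = 22; EF_G = 22+9 = 31
ES_H = max(EF_B=9, EF_C=22) = 22; EF_H = 22+10 = 32
ES_I = max(EF_D=16, EF_E=36) = 36; EF_I = 36+8 = 44
ES_J = max(EF_D=16, EF_F=35, EF_G=31, EF_H=32, EF_I=44) = 44; EF_J = 44+14 = 58
Expected project duration μ = 58 days. Critical path: B → C → E → I → J.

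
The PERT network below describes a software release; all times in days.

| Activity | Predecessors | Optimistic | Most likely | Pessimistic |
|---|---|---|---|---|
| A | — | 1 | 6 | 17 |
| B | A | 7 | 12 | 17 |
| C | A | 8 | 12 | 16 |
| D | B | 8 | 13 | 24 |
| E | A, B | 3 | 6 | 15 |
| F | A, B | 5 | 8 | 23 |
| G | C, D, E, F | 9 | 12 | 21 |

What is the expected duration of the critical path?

46 days

te_A = (1 + 4·6 + 17)/6 = 42/6 = 7
te_B = (7 + 4·12 + 17)/6 = 72/6 = 12
te_C = (8 + 4·12 + 16)/6 = 72/6 = 12
te_D = (8 + 4·13 + 24)/6 = 84/6 = 14
te_E = (3 + 4·6 + 15)/6 = 42/6 = 7
te_F = (5 + 4·8 + 23)/6 = 60/6 = 10
te_G = (9 + 4·12 + 21)/6 = 78/6 = 13

Forward pass:
ES_A = 0; EF_A = 7
ES_B = 7; EF_B = 7+12 = 19
ES_C = 7; EF_C = 7+12 = 19
ES_D = 19; EF_D = 19+14 = 33
ES_E = max(EF_A=7, EF_B=19) = 19; EF_E = 19+7 = 26
ES_F = max(EF_A=7, EF_B=19) = 19; EF_F = 19+10 = 29
ES_G = max(EF_C=19, EF_D=33, EF_E=26, EF_F=29) = 33; EF_G = 33+13 = 46
Expected project duration μ = 46 days. Critical path: A → B → D → G.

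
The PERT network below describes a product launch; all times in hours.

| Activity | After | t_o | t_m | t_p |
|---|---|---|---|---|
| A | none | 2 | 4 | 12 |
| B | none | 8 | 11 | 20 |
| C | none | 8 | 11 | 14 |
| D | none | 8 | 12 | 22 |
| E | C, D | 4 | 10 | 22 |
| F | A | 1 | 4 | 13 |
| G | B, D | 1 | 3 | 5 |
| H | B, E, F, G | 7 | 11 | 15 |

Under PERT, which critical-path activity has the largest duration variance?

te_A = (2 + 4·4 + 12)/6 = 30/6 = 5; σ²_A = ((12−2)/6)² = 2.778
te_B = (8 + 4·11 + 20)/6 = 72/6 = 12; σ²_B = ((20−8)/6)² = 4.000
te_C = (8 + 4·11 + 14)/6 = 66/6 = 11; σ²_C = ((14−8)/6)² = 1.000
te_D = (8 + 4·12 + 22)/6 = 78/6 = 13; σ²_D = ((22−8)/6)² = 5.444
te_E = (4 + 4·10 + 22)/6 = 66/6 = 11; σ²_E = ((22−4)/6)² = 9.000
te_F = (1 + 4·4 + 13)/6 = 30/6 = 5; σ²_F = ((13−1)/6)² = 4.000
te_G = (1 + 4·3 + 5)/6 = 18/6 = 3; σ²_G = ((5−1)/6)² = 0.444
te_H = (7 + 4·11 + 15)/6 = 66/6 = 11; σ²_H = ((15−7)/6)² = 1.778

Forward pass:
ES_A = 0; EF_A = 5
ES_B = 0; EF_B = 12
ES_C = 0; EF_C = 11
ES_D = 0; EF_D = 13
ES_E = max(EF_C=11, EF_D=13) = 13; EF_E = 13+11 = 24
ES_F = 5; EF_F = 5+5 = 10
ES_G = max(EF_B=12, EF_D=13) = 13; EF_G = 13+3 = 16
ES_H = max(EF_B=12, EF_E=24, EF_F=10, EF_G=16) = 24; EF_H = 24+11 = 35
Expected project duration μ = 35 hours. Critical path: D → E → H.

Variances on critical path: σ²_D=5.444, σ²_E=9.000, σ²_H=1.778.
Largest is σ²_E = 9.000.

E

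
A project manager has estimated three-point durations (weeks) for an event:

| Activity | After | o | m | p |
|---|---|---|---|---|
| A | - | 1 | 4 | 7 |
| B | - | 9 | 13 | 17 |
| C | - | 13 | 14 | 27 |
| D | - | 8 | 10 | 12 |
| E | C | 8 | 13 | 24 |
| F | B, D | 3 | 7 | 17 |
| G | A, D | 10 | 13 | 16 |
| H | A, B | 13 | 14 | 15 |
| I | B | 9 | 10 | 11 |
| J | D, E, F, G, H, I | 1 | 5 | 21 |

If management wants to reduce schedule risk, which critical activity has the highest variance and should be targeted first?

J

te_A = (1 + 4·4 + 7)/6 = 24/6 = 4; σ²_A = ((7−1)/6)² = 1.000
te_B = (9 + 4·13 + 17)/6 = 78/6 = 13; σ²_B = ((17−9)/6)² = 1.778
te_C = (13 + 4·14 + 27)/6 = 96/6 = 16; σ²_C = ((27−13)/6)² = 5.444
te_D = (8 + 4·10 + 12)/6 = 60/6 = 10; σ²_D = ((12−8)/6)² = 0.444
te_E = (8 + 4·13 + 24)/6 = 84/6 = 14; σ²_E = ((24−8)/6)² = 7.111
te_F = (3 + 4·7 + 17)/6 = 48/6 = 8; σ²_F = ((17−3)/6)² = 5.444
te_G = (10 + 4·13 + 16)/6 = 78/6 = 13; σ²_G = ((16−10)/6)² = 1.000
te_H = (13 + 4·14 + 15)/6 = 84/6 = 14; σ²_H = ((15−13)/6)² = 0.111
te_I = (9 + 4·10 + 11)/6 = 60/6 = 10; σ²_I = ((11−9)/6)² = 0.111
te_J = (1 + 4·5 + 21)/6 = 42/6 = 7; σ²_J = ((21−1)/6)² = 11.111

Forward pass:
ES_A = 0; EF_A = 4
ES_B = 0; EF_B = 13
ES_C = 0; EF_C = 16
ES_D = 0; EF_D = 10
ES_E = 16; EF_E = 16+14 = 30
ES_F = max(EF_B=13, EF_D=10) = 13; EF_F = 13+8 = 21
ES_G = max(EF_A=4, EF_D=10) = 10; EF_G = 10+13 = 23
ES_H = max(EF_A=4, EF_B=13) = 13; EF_H = 13+14 = 27
ES_I = 13; EF_I = 13+10 = 23
ES_J = max(EF_D=10, EF_E=30, EF_F=21, EF_G=23, EF_H=27, EF_I=23) = 30; EF_J = 30+7 = 37
Expected project duration μ = 37 weeks. Critical path: C → E → J.

Variances on critical path: σ²_C=5.444, σ²_E=7.111, σ²_J=11.111.
Largest is σ²_J = 11.111.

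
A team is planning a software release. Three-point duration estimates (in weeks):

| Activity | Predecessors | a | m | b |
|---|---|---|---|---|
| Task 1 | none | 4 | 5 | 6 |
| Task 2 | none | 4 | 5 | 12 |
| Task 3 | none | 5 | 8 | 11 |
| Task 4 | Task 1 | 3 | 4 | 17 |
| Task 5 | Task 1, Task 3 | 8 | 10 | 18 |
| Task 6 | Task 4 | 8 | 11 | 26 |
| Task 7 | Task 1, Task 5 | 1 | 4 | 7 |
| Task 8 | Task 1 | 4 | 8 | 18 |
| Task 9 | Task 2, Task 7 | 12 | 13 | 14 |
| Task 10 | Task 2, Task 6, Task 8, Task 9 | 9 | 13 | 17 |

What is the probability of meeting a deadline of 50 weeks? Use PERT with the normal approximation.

0.651

te_Task 1 = (4 + 4·5 + 6)/6 = 30/6 = 5; σ²_Task 1 = ((6−4)/6)² = 0.111
te_Task 2 = (4 + 4·5 + 12)/6 = 36/6 = 6; σ²_Task 2 = ((12−4)/6)² = 1.778
te_Task 3 = (5 + 4·8 + 11)/6 = 48/6 = 8; σ²_Task 3 = ((11−5)/6)² = 1.000
te_Task 4 = (3 + 4·4 + 17)/6 = 36/6 = 6; σ²_Task 4 = ((17−3)/6)² = 5.444
te_Task 5 = (8 + 4·10 + 18)/6 = 66/6 = 11; σ²_Task 5 = ((18−8)/6)² = 2.778
te_Task 6 = (8 + 4·11 + 26)/6 = 78/6 = 13; σ²_Task 6 = ((26−8)/6)² = 9.000
te_Task 7 = (1 + 4·4 + 7)/6 = 24/6 = 4; σ²_Task 7 = ((7−1)/6)² = 1.000
te_Task 8 = (4 + 4·8 + 18)/6 = 54/6 = 9; σ²_Task 8 = ((18−4)/6)² = 5.444
te_Task 9 = (12 + 4·13 + 14)/6 = 78/6 = 13; σ²_Task 9 = ((14−12)/6)² = 0.111
te_Task 10 = (9 + 4·13 + 17)/6 = 78/6 = 13; σ²_Task 10 = ((17−9)/6)² = 1.778

Forward pass:
ES_Task 1 = 0; EF_Task 1 = 5
ES_Task 2 = 0; EF_Task 2 = 6
ES_Task 3 = 0; EF_Task 3 = 8
ES_Task 4 = 5; EF_Task 4 = 5+6 = 11
ES_Task 5 = max(EF_Task 1=5, EF_Task 3=8) = 8; EF_Task 5 = 8+11 = 19
ES_Task 6 = 11; EF_Task 6 = 11+13 = 24
ES_Task 7 = max(EF_Task 1=5, EF_Task 5=19) = 19; EF_Task 7 = 19+4 = 23
ES_Task 8 = 5; EF_Task 8 = 5+9 = 14
ES_Task 9 = max(EF_Task 2=6, EF_Task 7=23) = 23; EF_Task 9 = 23+13 = 36
ES_Task 10 = max(EF_Task 2=6, EF_Task 6=24, EF_Task 8=14, EF_Task 9=36) = 36; EF_Task 10 = 36+13 = 49
Expected project duration μ = 49 weeks. Critical path: Task 3 → Task 5 → Task 7 → Task 9 → Task 10.

Variance along critical path = 1.000 + 2.778 + 1.000 + 0.111 + 1.778 = 6.667; σ = √6.667 = 2.582 weeks.
Z = (50 − 49) / 2.582 = 0.387
P(T ≤ 50) = Φ(0.387) ≈ 0.651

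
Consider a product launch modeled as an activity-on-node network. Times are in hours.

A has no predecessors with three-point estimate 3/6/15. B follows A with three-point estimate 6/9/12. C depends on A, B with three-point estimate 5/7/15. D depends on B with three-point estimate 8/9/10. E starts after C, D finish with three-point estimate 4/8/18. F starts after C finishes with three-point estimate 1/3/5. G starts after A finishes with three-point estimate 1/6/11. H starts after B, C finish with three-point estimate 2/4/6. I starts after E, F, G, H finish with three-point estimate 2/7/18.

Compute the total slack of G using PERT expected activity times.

te_A = (3 + 4·6 + 15)/6 = 42/6 = 7
te_B = (6 + 4·9 + 12)/6 = 54/6 = 9
te_C = (5 + 4·7 + 15)/6 = 48/6 = 8
te_D = (8 + 4·9 + 10)/6 = 54/6 = 9
te_E = (4 + 4·8 + 18)/6 = 54/6 = 9
te_F = (1 + 4·3 + 5)/6 = 18/6 = 3
te_G = (1 + 4·6 + 11)/6 = 36/6 = 6
te_H = (2 + 4·4 + 6)/6 = 24/6 = 4
te_I = (2 + 4·7 + 18)/6 = 48/6 = 8

Forward pass:
ES_A = 0; EF_A = 7
ES_B = 7; EF_B = 7+9 = 16
ES_C = max(EF_A=7, EF_B=16) = 16; EF_C = 16+8 = 24
ES_D = 16; EF_D = 16+9 = 25
ES_E = max(EF_C=24, EF_D=25) = 25; EF_E = 25+9 = 34
ES_F = 24; EF_F = 24+3 = 27
ES_G = 7; EF_G = 7+6 = 13
ES_H = max(EF_B=16, EF_C=24) = 24; EF_H = 24+4 = 28
ES_I = max(EF_E=34, EF_F=27, EF_G=13, EF_H=28) = 34; EF_I = 34+8 = 42
Expected project duration μ = 42 hours. Critical path: A → B → D → E → I.

Backward pass:
LF_I = 42; LS_I = 42−8 = 34
LF_H = LS_I = 34; LS_H = 34−4 = 30
LF_G = LS_I = 34; LS_G = 34−6 = 28
LF_F = LS_I = 34; LS_F = 34−3 = 31
LF_E = LS_I = 34; LS_E = 34−9 = 25
LF_D = LS_E = 25; LS_D = 25−9 = 16
LF_C = min(LS_E=25, LS_F=31, LS_H=30) = 25; LS_C = 25−8 = 17
LF_B = min(LS_C=17, LS_D=16, LS_H=30) = 16; LS_B = 16−9 = 7
LF_A = min(LS_B=7, LS_C=17, LS_G=28) = 7; LS_A = 7−7 = 0
Slack_G = LS_G − ES_G = 28 − 7 = 21

21 hours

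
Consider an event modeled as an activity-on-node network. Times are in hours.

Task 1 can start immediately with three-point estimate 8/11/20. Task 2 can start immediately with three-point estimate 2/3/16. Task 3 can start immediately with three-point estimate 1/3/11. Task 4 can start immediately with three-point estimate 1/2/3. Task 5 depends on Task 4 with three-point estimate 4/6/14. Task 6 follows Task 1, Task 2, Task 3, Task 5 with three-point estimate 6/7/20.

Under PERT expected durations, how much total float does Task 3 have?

8 hours

te_Task 1 = (8 + 4·11 + 20)/6 = 72/6 = 12
te_Task 2 = (2 + 4·3 + 16)/6 = 30/6 = 5
te_Task 3 = (1 + 4·3 + 11)/6 = 24/6 = 4
te_Task 4 = (1 + 4·2 + 3)/6 = 12/6 = 2
te_Task 5 = (4 + 4·6 + 14)/6 = 42/6 = 7
te_Task 6 = (6 + 4·7 + 20)/6 = 54/6 = 9

Forward pass:
ES_Task 1 = 0; EF_Task 1 = 12
ES_Task 2 = 0; EF_Task 2 = 5
ES_Task 3 = 0; EF_Task 3 = 4
ES_Task 4 = 0; EF_Task 4 = 2
ES_Task 5 = 2; EF_Task 5 = 2+7 = 9
ES_Task 6 = max(EF_Task 1=12, EF_Task 2=5, EF_Task 3=4, EF_Task 5=9) = 12; EF_Task 6 = 12+9 = 21
Expected project duration μ = 21 hours. Critical path: Task 1 → Task 6.

Backward pass:
LF_Task 6 = 21; LS_Task 6 = 21−9 = 12
LF_Task 5 = LS_Task 6 = 12; LS_Task 5 = 12−7 = 5
LF_Task 4 = LS_Task 5 = 5; LS_Task 4 = 5−2 = 3
LF_Task 3 = LS_Task 6 = 12; LS_Task 3 = 12−4 = 8
LF_Task 2 = LS_Task 6 = 12; LS_Task 2 = 12−5 = 7
LF_Task 1 = LS_Task 6 = 12; LS_Task 1 = 12−12 = 0
Slack_Task 3 = LS_Task 3 − ES_Task 3 = 8 − 0 = 8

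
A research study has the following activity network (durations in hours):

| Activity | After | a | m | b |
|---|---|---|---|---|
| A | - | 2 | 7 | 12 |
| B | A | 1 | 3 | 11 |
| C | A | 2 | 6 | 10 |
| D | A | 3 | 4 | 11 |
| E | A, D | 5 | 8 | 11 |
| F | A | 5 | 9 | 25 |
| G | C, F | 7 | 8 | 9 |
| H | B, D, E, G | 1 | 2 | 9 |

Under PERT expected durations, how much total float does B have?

te_A = (2 + 4·7 + 12)/6 = 42/6 = 7
te_B = (1 + 4·3 + 11)/6 = 24/6 = 4
te_C = (2 + 4·6 + 10)/6 = 36/6 = 6
te_D = (3 + 4·4 + 11)/6 = 30/6 = 5
te_E = (5 + 4·8 + 11)/6 = 48/6 = 8
te_F = (5 + 4·9 + 25)/6 = 66/6 = 11
te_G = (7 + 4·8 + 9)/6 = 48/6 = 8
te_H = (1 + 4·2 + 9)/6 = 18/6 = 3

Forward pass:
ES_A = 0; EF_A = 7
ES_B = 7; EF_B = 7+4 = 11
ES_C = 7; EF_C = 7+6 = 13
ES_D = 7; EF_D = 7+5 = 12
ES_E = max(EF_A=7, EF_D=12) = 12; EF_E = 12+8 = 20
ES_F = 7; EF_F = 7+11 = 18
ES_G = max(EF_C=13, EF_F=18) = 18; EF_G = 18+8 = 26
ES_H = max(EF_B=11, EF_D=12, EF_E=20, EF_G=26) = 26; EF_H = 26+3 = 29
Expected project duration μ = 29 hours. Critical path: A → F → G → H.

Backward pass:
LF_H = 29; LS_H = 29−3 = 26
LF_G = LS_H = 26; LS_G = 26−8 = 18
LF_F = LS_G = 18; LS_F = 18−11 = 7
LF_E = LS_H = 26; LS_E = 26−8 = 18
LF_D = min(LS_E=18, LS_H=26) = 18; LS_D = 18−5 = 13
LF_C = LS_G = 18; LS_C = 18−6 = 12
LF_B = LS_H = 26; LS_B = 26−4 = 22
LF_A = min(LS_B=22, LS_C=12, LS_D=13, LS_E=18, LS_F=7) = 7; LS_A = 7−7 = 0
Slack_B = LS_B − ES_B = 22 − 7 = 15

15 hours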